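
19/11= 1.73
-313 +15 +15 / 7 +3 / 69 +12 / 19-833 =-3451109 / 3059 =-1128.18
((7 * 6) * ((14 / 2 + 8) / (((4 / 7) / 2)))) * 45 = 99225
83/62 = 1.34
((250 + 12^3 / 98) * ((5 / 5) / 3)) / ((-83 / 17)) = -2686 / 147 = -18.27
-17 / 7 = -2.43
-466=-466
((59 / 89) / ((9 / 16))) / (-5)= -944 / 4005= -0.24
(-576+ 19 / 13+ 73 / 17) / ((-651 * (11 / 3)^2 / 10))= 3780720 / 5802797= 0.65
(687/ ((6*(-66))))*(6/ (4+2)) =-229/ 132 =-1.73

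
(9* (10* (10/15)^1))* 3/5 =36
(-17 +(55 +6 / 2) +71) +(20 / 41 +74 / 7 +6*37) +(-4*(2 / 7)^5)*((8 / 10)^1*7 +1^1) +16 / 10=1194218672 / 3445435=346.61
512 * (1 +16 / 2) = 4608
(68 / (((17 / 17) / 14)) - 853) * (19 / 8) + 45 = 2241 / 8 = 280.12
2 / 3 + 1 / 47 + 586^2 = 48418933 / 141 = 343396.69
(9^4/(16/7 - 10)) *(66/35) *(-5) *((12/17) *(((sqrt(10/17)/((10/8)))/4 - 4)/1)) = -384912/17 + 96228 *sqrt(170)/1445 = -21773.61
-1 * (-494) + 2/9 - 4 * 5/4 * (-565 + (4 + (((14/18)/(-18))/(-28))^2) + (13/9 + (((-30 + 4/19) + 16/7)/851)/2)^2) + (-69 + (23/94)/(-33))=8954901763648828811143/2781012602571077952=3220.01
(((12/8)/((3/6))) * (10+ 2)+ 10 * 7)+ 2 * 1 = 108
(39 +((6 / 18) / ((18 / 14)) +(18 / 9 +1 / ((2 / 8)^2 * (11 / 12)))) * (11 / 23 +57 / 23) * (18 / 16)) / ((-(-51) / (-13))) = -2063581 / 77418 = -26.66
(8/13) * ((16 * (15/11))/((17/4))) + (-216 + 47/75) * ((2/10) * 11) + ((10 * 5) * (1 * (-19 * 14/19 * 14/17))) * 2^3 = -4633267373/911625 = -5082.43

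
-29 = -29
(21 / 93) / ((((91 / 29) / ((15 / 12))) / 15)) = 2175 / 1612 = 1.35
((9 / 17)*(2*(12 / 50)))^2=11664 / 180625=0.06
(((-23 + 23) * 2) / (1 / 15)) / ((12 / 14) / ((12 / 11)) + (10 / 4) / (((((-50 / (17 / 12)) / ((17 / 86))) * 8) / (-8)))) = 0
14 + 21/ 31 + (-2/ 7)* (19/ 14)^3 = 4157191/ 297724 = 13.96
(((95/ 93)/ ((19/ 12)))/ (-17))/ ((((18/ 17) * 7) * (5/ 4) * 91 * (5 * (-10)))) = 0.00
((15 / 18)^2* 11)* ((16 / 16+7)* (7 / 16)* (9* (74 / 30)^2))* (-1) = -105413 / 72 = -1464.07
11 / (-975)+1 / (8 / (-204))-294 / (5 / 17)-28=-2053567 / 1950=-1053.11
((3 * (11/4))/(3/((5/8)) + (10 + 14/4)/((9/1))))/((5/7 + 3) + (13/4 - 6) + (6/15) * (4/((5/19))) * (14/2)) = 2750/91401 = 0.03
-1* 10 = -10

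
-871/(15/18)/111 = -1742/185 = -9.42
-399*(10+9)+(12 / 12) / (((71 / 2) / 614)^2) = -36707837 / 5041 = -7281.86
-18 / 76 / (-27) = 1 / 114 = 0.01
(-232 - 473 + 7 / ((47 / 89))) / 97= -32512 / 4559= -7.13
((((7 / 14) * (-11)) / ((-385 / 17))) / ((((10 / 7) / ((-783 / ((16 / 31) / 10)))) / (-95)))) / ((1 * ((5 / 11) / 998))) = 43034742531 / 80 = 537934281.64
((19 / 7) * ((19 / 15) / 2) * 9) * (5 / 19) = 57 / 14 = 4.07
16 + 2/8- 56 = -159/4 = -39.75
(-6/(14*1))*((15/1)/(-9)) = 5/7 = 0.71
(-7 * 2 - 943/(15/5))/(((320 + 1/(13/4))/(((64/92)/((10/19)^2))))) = -2.57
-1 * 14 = -14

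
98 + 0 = 98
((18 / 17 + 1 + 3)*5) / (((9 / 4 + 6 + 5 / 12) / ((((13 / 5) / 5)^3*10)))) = 43602 / 10625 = 4.10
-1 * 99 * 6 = -594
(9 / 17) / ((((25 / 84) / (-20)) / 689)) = -2083536 / 85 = -24512.19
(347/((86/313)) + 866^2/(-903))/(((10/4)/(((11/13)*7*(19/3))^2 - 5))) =1665515930116/6867315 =242527.96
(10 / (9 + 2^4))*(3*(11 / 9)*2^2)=5.87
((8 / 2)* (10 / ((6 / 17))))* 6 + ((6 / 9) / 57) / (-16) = 930239 / 1368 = 680.00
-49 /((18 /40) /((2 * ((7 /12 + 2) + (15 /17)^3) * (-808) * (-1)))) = -76334563760 /132651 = -575454.11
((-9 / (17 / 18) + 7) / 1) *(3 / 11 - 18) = 8385 / 187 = 44.84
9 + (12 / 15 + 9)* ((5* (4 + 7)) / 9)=68.89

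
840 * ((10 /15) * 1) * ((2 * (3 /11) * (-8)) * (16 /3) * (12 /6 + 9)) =-143360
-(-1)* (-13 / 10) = -13 / 10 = -1.30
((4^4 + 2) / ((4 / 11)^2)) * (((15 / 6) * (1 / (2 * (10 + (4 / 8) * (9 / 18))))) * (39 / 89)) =3043755 / 29192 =104.27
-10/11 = -0.91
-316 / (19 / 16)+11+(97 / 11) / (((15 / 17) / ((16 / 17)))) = -770267 / 3135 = -245.70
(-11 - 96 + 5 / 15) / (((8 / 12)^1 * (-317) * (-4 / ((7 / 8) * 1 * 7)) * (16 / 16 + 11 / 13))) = -3185 / 7608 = -0.42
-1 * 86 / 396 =-43 / 198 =-0.22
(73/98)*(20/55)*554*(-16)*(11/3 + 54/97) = -1590502976/156849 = -10140.35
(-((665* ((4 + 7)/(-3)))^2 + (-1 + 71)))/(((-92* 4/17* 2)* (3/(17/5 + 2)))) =181933507/736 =247192.26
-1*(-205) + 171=376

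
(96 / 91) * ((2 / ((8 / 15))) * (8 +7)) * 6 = 32400 / 91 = 356.04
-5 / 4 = -1.25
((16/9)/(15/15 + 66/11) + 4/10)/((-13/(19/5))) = -3914/20475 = -0.19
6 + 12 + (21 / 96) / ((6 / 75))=1327 / 64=20.73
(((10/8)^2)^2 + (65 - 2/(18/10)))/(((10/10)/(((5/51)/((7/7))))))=764125/117504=6.50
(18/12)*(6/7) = 9/7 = 1.29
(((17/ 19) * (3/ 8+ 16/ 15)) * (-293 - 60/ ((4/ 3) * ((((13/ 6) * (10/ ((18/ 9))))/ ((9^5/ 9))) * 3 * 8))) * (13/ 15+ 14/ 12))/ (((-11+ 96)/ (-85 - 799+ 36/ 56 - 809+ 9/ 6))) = 74534.02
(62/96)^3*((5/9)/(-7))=-148955/6967296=-0.02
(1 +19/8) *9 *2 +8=275/4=68.75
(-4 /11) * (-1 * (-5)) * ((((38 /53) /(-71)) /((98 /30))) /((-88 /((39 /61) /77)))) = -55575 /104793954419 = -0.00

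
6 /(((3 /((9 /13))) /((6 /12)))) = 9 /13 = 0.69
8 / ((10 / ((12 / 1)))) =48 / 5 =9.60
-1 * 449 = -449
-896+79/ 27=-893.07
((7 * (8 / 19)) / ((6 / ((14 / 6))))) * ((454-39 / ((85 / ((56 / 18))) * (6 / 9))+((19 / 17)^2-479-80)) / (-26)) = 14995372 / 3212235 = 4.67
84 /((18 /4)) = 56 /3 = 18.67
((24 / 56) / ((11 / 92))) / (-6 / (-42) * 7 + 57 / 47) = 3243 / 2002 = 1.62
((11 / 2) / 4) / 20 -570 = -91189 / 160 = -569.93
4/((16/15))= 15/4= 3.75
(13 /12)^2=169 /144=1.17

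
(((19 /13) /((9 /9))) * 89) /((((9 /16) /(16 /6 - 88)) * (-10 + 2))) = 865792 /351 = 2466.64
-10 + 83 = 73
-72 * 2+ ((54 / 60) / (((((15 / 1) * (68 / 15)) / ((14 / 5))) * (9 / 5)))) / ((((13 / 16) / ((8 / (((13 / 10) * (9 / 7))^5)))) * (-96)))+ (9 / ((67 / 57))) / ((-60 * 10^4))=-28048565463399065114161 / 194781468387659400000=-144.00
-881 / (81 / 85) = -74885 / 81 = -924.51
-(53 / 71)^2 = -2809 / 5041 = -0.56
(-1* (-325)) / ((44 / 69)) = 22425 / 44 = 509.66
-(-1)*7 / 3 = 7 / 3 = 2.33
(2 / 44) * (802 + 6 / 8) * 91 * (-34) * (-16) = 19869668 / 11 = 1806333.45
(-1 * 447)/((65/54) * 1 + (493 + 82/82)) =-24138/26741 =-0.90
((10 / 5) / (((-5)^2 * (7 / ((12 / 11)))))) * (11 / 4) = 6 / 175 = 0.03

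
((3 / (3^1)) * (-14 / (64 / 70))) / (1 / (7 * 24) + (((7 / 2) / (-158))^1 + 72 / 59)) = -23980845 / 1885798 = -12.72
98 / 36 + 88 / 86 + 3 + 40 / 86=5581 / 774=7.21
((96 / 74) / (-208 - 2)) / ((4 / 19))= -38 / 1295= -0.03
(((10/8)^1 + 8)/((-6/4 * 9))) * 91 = -3367/54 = -62.35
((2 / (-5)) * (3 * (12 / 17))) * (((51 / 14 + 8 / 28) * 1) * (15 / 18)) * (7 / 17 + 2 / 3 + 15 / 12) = -26125 / 4046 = -6.46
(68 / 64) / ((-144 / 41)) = -697 / 2304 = -0.30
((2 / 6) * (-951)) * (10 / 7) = -3170 / 7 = -452.86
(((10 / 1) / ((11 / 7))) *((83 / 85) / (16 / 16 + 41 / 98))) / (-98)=-1162 / 25993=-0.04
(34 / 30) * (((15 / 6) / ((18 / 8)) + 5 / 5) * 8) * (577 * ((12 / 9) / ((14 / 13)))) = 38765168 / 2835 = 13673.78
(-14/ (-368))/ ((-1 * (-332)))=7/ 61088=0.00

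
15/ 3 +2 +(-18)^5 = -1889561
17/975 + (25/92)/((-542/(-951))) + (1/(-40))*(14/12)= 15073537/32411600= 0.47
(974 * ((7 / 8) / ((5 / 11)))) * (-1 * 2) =-37499 / 10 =-3749.90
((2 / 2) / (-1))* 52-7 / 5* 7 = -309 / 5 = -61.80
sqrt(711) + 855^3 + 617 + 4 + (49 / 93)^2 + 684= 3 *sqrt(79) + 5405864406721 / 8649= 625027706.94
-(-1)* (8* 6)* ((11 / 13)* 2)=1056 / 13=81.23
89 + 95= 184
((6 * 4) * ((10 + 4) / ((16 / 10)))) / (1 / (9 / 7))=270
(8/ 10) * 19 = 76/ 5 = 15.20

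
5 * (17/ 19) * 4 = 340/ 19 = 17.89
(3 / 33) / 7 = 1 / 77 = 0.01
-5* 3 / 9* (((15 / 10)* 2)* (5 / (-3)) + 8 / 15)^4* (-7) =141057847 / 30375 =4643.88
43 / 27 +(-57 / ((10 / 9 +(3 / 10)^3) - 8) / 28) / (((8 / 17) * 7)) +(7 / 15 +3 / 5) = 4492636423 / 1634090220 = 2.75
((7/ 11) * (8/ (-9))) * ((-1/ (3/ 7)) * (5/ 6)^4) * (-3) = -30625/ 16038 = -1.91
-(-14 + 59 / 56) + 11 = 23.95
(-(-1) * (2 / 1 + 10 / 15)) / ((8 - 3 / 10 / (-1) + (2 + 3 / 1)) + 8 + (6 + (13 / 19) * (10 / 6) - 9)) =1520 / 11081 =0.14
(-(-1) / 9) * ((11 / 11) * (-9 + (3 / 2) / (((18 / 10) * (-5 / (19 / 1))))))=-73 / 54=-1.35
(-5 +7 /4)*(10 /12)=-2.71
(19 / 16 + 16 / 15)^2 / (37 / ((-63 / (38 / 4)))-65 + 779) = 2048767 / 285635200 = 0.01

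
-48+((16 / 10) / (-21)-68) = -12188 / 105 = -116.08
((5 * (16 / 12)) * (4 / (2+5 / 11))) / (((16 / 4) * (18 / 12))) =440 / 243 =1.81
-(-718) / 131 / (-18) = -359 / 1179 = -0.30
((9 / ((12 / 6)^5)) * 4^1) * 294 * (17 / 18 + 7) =21021 / 8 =2627.62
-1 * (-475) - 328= 147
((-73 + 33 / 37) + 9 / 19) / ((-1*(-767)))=-50359 / 539201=-0.09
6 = 6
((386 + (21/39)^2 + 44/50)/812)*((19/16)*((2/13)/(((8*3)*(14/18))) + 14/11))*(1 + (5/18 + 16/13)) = 93573472558441/51429541363200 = 1.82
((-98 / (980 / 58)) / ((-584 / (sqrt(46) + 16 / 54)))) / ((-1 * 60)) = -29 * sqrt(46) / 175200 - 29 / 591300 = -0.00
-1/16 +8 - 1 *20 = -193/16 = -12.06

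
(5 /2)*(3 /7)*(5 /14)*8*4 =600 /49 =12.24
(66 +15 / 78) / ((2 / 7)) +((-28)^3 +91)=-1124725 / 52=-21629.33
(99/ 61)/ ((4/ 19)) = 1881/ 244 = 7.71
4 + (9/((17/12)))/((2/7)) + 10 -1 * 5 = 531/17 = 31.24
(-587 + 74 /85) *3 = -149463 /85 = -1758.39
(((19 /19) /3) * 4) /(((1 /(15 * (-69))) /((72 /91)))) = -99360 /91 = -1091.87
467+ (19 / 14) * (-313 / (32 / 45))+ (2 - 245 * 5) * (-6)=3229025 / 448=7207.65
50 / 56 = 25 / 28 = 0.89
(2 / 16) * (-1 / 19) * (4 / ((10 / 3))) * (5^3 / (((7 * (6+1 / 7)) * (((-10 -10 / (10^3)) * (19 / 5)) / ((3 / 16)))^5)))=556182861328125 / 8327610357283535738420768768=0.00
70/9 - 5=2.78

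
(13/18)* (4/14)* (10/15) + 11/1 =2105/189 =11.14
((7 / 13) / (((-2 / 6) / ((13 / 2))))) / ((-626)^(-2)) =-4114698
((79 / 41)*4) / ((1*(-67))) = -316 / 2747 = -0.12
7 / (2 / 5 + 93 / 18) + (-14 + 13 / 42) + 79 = 66.57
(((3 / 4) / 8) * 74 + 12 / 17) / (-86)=-2079 / 23392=-0.09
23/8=2.88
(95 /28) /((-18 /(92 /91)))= -0.19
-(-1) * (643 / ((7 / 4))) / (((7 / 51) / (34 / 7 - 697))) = -635528340 / 343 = -1852852.30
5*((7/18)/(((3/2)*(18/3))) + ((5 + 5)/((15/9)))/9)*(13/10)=1495/324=4.61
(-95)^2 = 9025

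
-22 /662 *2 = -22 /331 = -0.07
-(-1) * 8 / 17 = 8 / 17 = 0.47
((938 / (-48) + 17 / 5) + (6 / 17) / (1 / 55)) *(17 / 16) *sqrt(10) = 6671 *sqrt(10) / 1920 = 10.99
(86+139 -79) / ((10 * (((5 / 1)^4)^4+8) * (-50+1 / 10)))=-146 / 76141357425867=-0.00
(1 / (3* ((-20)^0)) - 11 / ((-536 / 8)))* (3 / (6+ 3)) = 100 / 603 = 0.17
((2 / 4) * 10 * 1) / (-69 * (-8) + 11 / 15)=0.01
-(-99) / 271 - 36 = -9657 / 271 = -35.63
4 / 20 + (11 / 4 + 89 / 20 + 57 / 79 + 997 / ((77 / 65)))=25844991 / 30415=849.74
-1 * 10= -10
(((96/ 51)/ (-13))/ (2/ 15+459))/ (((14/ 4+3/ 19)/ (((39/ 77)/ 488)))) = -6840/ 76438888757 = -0.00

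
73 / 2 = 36.50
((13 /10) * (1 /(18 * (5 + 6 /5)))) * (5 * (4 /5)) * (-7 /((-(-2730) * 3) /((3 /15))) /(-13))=1 /1632150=0.00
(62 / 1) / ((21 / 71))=209.62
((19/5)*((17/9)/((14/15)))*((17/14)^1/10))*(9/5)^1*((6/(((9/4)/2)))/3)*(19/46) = 104329/84525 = 1.23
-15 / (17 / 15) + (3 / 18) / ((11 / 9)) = -4899 / 374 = -13.10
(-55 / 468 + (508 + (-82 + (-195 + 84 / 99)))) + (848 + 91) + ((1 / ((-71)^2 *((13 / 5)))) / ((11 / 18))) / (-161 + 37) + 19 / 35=1171.27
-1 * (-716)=716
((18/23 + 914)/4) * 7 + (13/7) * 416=382124/161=2373.44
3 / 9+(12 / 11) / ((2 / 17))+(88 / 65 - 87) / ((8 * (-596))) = 98428351 / 10227360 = 9.62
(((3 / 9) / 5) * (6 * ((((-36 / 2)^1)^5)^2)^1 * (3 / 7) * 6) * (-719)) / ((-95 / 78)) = 7208601948126978048 / 3325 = 2168000585902850.54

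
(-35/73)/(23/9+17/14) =-882/6935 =-0.13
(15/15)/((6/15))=5/2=2.50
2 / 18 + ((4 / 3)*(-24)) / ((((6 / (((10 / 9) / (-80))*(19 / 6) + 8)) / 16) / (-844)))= 46413257 / 81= 573003.17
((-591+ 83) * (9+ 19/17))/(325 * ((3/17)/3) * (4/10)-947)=87376/15969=5.47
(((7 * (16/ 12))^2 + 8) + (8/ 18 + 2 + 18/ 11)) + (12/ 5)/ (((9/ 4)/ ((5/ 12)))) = 1096/ 11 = 99.64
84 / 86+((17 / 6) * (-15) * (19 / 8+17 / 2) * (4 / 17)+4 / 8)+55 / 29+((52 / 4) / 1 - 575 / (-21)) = -6808175 / 104748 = -65.00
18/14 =9/7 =1.29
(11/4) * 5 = 55/4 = 13.75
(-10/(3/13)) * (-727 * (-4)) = -378040/3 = -126013.33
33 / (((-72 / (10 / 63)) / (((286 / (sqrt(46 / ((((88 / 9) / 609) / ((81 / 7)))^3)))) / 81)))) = -692120 * sqrt(22011) / 52457121631089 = -0.00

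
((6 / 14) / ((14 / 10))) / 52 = 15 / 2548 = 0.01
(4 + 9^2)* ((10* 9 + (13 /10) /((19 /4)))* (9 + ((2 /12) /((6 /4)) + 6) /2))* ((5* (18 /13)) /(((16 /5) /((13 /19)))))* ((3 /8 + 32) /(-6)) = -1600380425 /2166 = -738864.46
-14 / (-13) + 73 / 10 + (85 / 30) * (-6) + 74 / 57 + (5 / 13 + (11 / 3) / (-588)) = -15133123 / 2178540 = -6.95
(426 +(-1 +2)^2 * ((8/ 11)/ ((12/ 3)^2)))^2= 87853129/ 484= 181514.73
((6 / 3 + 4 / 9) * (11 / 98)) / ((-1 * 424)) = -121 / 186984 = -0.00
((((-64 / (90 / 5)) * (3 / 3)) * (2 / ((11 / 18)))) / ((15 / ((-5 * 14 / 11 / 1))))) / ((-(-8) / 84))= 6272 / 121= 51.83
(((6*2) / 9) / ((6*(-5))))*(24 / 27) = -16 / 405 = -0.04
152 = 152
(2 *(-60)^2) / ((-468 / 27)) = -5400 / 13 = -415.38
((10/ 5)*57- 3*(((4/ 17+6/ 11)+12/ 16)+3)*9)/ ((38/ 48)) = -10.52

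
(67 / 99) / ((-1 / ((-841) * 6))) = 112694 / 33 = 3414.97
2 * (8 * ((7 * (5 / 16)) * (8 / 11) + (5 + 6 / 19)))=23096 / 209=110.51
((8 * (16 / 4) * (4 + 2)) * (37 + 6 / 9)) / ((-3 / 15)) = -36160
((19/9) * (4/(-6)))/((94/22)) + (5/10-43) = -108701/2538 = -42.83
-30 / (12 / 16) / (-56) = 5 / 7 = 0.71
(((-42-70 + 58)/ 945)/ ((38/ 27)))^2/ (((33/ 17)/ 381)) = 1573911/ 4864475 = 0.32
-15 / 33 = -5 / 11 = -0.45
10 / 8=5 / 4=1.25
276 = 276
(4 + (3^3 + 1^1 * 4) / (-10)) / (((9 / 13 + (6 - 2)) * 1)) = 117 / 610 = 0.19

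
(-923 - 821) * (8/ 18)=-6976/ 9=-775.11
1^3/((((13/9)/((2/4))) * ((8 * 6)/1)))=3/416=0.01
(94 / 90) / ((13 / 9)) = 47 / 65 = 0.72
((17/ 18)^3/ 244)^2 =24137569/ 2024951768064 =0.00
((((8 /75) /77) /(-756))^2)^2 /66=8 /46834847540466239731640625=0.00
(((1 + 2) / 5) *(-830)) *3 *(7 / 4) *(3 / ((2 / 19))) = -298053 / 4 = -74513.25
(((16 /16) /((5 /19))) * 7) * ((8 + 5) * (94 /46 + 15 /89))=7828912 /10235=764.92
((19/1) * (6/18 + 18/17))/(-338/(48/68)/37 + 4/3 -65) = -99826/289119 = -0.35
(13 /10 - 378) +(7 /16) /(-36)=-1084931 /2880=-376.71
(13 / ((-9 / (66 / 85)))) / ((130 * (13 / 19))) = -209 / 16575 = -0.01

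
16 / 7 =2.29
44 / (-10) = -22 / 5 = -4.40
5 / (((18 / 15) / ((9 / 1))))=75 / 2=37.50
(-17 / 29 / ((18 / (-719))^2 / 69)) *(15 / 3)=-1010658755 / 3132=-322687.98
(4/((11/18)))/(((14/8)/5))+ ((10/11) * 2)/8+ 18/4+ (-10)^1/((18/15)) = 317/21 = 15.10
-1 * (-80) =80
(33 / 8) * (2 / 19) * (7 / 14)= 33 / 152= 0.22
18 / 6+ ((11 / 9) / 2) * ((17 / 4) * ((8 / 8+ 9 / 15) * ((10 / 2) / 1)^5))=116902 / 9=12989.11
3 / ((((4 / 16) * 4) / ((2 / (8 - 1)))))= 6 / 7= 0.86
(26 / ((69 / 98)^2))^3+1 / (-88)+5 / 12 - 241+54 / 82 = 56081569356700045849 / 389368732396248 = 144032.03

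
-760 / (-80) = 19 / 2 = 9.50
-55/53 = -1.04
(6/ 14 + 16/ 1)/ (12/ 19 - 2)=-2185/ 182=-12.01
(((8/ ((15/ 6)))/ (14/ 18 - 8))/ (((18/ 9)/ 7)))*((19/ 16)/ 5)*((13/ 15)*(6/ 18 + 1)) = -266/ 625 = -0.43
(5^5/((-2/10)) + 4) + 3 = -15618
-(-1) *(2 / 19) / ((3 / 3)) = 2 / 19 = 0.11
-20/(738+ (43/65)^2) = -0.03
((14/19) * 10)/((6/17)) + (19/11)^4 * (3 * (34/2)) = 396265937/834537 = 474.83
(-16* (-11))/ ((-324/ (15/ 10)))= -22/ 27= -0.81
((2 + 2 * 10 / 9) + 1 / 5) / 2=199 / 90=2.21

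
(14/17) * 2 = 28/17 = 1.65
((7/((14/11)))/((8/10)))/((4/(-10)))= -275/16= -17.19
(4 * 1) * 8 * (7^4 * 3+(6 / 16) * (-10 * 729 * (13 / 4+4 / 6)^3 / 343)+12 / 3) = 590783941 / 2744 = 215300.27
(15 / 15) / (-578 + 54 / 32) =-16 / 9221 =-0.00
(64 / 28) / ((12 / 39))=52 / 7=7.43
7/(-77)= -1/11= -0.09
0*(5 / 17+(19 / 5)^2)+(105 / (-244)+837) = 204123 / 244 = 836.57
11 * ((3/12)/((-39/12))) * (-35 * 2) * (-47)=-36190/13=-2783.85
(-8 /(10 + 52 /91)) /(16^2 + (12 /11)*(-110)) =-7 /1258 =-0.01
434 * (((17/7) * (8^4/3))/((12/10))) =10792960/9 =1199217.78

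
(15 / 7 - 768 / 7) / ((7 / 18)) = -13554 / 49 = -276.61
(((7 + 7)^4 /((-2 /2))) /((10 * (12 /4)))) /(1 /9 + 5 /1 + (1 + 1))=-7203 /40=-180.08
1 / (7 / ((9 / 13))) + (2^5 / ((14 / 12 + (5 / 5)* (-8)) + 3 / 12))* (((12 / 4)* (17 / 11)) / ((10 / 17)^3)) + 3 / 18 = -110.46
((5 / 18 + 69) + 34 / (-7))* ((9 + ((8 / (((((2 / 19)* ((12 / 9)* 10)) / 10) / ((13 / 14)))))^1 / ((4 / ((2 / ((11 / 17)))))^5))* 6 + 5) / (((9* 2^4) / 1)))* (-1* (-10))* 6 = 148597839737495 / 54546041088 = 2724.26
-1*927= -927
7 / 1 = 7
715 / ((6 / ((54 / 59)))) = 6435 / 59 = 109.07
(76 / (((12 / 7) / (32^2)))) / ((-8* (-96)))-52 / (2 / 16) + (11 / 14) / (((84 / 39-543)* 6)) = -632340445 / 1771812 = -356.89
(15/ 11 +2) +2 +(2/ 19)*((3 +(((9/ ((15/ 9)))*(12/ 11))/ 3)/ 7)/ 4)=79733/ 14630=5.45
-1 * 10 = -10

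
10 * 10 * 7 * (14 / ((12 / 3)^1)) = 2450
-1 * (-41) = 41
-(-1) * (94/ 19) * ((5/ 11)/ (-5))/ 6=-47/ 627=-0.07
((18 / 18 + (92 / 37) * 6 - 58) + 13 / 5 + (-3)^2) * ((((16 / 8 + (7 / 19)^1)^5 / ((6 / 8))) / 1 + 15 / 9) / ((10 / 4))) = -1231.82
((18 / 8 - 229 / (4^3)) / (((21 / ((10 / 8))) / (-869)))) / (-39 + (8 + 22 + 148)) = 369325 / 747264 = 0.49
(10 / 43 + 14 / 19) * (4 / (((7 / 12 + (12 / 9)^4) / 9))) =9237888 / 991021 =9.32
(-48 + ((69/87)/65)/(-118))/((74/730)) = -779396399/1645982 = -473.51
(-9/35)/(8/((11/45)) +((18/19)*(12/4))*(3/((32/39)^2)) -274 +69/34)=16372224/14426213935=0.00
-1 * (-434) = 434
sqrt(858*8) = 4*sqrt(429) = 82.85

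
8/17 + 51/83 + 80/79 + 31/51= 904754/334407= 2.71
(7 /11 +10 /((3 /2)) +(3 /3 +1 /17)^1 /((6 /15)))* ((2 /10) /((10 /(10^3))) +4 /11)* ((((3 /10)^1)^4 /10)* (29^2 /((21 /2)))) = 84500316 /6428125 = 13.15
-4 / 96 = -0.04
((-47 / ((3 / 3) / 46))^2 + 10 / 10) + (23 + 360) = 4674628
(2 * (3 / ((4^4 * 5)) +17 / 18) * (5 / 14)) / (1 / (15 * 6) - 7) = -54535 / 563584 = -0.10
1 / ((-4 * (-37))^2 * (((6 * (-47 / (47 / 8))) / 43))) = -43 / 1051392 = -0.00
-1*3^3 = -27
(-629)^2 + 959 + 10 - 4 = 396606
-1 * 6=-6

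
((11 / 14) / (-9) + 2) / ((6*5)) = 0.06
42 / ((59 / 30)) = 1260 / 59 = 21.36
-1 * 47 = -47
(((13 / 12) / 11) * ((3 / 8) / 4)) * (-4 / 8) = -13 / 2816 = -0.00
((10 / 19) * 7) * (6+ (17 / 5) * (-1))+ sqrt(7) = sqrt(7)+ 182 / 19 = 12.22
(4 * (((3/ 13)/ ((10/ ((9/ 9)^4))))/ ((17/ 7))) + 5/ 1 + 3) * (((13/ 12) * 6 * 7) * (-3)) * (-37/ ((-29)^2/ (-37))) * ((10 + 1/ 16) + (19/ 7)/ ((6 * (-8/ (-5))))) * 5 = -5283284501/ 57188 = -92384.50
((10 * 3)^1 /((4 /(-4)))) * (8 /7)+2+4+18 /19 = -3636 /133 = -27.34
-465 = -465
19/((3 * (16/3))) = 19/16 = 1.19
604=604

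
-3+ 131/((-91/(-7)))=92/13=7.08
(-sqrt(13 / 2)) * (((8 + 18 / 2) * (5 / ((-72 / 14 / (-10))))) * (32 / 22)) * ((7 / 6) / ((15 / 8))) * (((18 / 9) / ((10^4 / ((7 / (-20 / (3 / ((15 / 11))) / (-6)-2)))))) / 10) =0.11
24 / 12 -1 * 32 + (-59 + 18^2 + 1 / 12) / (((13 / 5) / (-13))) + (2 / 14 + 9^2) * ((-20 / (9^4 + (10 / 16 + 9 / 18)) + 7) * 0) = -16265 / 12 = -1355.42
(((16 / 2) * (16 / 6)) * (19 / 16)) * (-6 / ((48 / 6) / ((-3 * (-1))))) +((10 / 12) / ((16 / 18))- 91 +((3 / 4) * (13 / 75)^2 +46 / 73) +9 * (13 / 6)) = -277932527 / 2190000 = -126.91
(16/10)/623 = 8/3115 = 0.00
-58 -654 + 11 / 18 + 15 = -12535 / 18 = -696.39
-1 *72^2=-5184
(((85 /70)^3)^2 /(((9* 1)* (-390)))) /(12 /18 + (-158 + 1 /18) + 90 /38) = 458613811 /77786921110080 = 0.00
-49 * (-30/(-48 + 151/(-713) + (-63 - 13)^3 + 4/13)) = -13625430/4069312567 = -0.00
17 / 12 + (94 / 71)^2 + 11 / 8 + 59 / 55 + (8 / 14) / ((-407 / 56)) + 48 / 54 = 4747387891 / 738607320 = 6.43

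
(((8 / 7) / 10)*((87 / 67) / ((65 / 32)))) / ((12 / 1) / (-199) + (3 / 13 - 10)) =-2216064 / 298155025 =-0.01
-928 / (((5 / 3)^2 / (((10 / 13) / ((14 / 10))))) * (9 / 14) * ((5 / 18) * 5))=-66816 / 325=-205.59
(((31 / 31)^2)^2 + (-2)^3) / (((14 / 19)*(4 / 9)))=-171 / 8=-21.38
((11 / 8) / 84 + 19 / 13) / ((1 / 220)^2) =39055775 / 546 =71530.72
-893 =-893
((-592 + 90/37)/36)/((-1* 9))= 10907/5994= 1.82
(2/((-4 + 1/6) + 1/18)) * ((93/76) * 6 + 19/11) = -2007/418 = -4.80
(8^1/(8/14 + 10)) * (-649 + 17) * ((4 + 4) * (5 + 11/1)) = -2265088/37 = -61218.59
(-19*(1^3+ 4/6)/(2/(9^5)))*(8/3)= -2493180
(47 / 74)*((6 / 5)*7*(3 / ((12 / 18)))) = 8883 / 370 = 24.01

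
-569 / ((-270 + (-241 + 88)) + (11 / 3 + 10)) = 1.39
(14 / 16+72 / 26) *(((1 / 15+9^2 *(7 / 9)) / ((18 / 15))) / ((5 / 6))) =179267 / 780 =229.83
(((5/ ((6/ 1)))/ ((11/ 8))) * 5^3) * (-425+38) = -322500/ 11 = -29318.18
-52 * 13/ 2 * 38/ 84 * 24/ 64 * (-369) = 1184859/ 56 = 21158.20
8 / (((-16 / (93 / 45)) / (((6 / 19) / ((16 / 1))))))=-31 / 1520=-0.02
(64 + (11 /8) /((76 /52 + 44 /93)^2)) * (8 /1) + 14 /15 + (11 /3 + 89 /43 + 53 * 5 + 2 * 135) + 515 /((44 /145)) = 142521009831421 /51754912660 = 2753.77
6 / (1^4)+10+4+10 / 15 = 62 / 3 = 20.67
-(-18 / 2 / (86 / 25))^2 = -50625 / 7396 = -6.84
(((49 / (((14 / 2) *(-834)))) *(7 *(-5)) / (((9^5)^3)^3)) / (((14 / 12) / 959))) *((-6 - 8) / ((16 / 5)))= -1174775 / 9705495487713536217591233997178120802126091288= -0.00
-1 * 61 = -61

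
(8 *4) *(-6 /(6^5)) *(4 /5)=-8 /405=-0.02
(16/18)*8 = 64/9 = 7.11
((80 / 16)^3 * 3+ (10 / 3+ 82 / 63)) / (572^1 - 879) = -23917 / 19341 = -1.24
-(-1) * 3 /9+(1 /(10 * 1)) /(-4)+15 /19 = 2503 /2280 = 1.10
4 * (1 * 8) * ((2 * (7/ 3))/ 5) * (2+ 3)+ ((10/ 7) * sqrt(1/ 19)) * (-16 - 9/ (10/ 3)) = 448/ 3 - 187 * sqrt(19)/ 133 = 143.20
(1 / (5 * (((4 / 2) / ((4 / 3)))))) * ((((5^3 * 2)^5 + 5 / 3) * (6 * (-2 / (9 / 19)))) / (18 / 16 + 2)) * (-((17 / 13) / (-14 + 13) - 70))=-73387500000125248 / 975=-75269230769359.23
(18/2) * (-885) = -7965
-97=-97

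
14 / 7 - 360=-358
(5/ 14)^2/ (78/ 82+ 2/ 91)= 13325/ 101668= 0.13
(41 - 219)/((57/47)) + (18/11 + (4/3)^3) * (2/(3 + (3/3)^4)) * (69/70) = -544727/3762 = -144.80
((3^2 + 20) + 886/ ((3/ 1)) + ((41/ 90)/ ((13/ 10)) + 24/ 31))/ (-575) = -1180436/ 2085525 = -0.57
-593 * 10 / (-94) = 2965 / 47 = 63.09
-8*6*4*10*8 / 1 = -15360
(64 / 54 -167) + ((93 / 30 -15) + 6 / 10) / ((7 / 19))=-371359 / 1890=-196.49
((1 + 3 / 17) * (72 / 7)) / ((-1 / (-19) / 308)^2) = 7044871680 / 17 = 414404216.47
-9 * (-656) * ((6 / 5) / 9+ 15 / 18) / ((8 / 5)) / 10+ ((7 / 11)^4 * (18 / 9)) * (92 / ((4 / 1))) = 364.24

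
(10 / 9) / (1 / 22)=220 / 9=24.44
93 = 93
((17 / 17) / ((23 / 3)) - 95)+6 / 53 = -115508 / 1219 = -94.76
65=65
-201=-201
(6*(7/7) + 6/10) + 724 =3653/5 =730.60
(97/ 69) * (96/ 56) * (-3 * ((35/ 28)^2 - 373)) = 247059/ 92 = 2685.42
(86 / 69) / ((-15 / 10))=-172 / 207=-0.83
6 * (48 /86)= 144 /43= 3.35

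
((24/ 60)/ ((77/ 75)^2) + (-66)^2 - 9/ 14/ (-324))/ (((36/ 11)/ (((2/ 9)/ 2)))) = 1859686975/ 12573792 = 147.90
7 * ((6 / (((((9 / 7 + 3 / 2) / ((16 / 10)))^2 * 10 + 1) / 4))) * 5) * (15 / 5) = 15805440 / 196397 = 80.48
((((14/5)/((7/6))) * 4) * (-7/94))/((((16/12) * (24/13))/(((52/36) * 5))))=-1183/564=-2.10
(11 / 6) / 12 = 11 / 72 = 0.15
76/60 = 19/15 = 1.27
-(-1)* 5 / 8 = 5 / 8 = 0.62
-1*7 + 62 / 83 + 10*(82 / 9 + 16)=182909 / 747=244.86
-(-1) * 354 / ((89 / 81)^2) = 2322594 / 7921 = 293.22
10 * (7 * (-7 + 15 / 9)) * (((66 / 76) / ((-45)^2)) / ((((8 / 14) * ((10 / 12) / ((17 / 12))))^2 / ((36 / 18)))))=-1090397 / 384750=-2.83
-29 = -29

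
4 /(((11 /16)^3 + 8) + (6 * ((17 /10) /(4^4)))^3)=8388608000 /17458820651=0.48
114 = 114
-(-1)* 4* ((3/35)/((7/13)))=156/245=0.64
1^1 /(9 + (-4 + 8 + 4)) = 1 /17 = 0.06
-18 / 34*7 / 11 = -63 / 187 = -0.34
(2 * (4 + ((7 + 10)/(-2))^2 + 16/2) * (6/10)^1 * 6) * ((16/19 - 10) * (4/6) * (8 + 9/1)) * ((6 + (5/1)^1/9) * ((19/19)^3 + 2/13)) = -117627828/247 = -476226.02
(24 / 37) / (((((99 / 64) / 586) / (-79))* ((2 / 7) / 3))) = -82958848 / 407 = -203830.09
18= 18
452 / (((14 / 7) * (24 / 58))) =3277 / 6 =546.17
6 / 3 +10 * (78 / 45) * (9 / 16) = 47 / 4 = 11.75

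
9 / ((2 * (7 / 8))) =36 / 7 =5.14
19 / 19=1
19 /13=1.46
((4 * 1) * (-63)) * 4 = -1008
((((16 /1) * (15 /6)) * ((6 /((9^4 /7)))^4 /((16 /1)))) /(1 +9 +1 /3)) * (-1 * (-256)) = 24586240 /236393522034597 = 0.00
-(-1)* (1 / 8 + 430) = 3441 / 8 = 430.12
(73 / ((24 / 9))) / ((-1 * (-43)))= 219 / 344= 0.64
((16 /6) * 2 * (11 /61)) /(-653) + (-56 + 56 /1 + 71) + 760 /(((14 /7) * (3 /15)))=1971.00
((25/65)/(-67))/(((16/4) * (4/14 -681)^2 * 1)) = -49/15821000780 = -0.00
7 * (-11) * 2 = -154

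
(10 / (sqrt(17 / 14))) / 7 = 1.30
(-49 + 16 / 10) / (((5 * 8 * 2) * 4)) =-237 / 1600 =-0.15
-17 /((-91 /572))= 748 /7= 106.86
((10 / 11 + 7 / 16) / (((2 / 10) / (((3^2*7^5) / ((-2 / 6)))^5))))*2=-22802799651449275281338483519565 / 88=-259122723311923582742482800000.00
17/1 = 17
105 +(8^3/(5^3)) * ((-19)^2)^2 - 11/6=400423487/750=533897.98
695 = 695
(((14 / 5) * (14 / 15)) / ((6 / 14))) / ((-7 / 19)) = -3724 / 225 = -16.55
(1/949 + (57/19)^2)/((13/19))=162298/12337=13.16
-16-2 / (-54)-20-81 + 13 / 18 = -6277 / 54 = -116.24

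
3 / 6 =1 / 2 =0.50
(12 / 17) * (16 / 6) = 32 / 17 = 1.88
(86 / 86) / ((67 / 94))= 94 / 67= 1.40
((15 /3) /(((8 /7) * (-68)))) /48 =-35 /26112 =-0.00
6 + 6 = 12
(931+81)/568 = 1.78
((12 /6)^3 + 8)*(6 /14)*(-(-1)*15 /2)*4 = 1440 /7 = 205.71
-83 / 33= -2.52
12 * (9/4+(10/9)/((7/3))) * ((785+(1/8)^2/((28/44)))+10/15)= 241816901/9408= 25703.33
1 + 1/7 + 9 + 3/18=433/42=10.31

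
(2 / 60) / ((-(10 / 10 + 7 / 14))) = -0.02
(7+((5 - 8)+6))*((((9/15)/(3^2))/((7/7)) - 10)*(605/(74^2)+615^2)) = -308602945045/8214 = -37570360.97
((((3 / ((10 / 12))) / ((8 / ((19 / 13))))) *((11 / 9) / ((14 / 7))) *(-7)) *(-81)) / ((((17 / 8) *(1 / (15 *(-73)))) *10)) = -25952157 / 2210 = -11743.06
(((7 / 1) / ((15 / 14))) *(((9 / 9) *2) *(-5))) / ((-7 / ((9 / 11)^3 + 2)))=94948 / 3993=23.78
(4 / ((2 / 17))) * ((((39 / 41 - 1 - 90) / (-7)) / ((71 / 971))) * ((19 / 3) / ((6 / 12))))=65235664 / 861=75767.32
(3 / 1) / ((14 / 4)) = 6 / 7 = 0.86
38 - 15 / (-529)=20117 / 529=38.03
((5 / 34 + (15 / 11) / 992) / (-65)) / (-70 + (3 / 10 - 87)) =27535 / 1889450992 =0.00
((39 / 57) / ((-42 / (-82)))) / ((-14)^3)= -533 / 1094856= -0.00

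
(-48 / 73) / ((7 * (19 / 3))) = -144 / 9709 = -0.01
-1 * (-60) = 60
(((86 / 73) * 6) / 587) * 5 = 2580 / 42851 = 0.06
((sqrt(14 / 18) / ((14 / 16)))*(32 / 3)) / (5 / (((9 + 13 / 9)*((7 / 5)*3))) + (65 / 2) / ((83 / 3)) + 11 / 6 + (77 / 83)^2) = 165776896*sqrt(7) / 162479271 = 2.70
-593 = -593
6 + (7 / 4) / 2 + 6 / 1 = 103 / 8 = 12.88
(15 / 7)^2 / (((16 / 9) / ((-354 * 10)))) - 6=-1793301 / 196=-9149.49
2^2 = 4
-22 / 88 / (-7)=1 / 28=0.04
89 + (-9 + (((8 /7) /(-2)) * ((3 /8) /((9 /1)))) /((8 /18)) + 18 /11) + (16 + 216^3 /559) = 6241462785 /344344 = 18125.66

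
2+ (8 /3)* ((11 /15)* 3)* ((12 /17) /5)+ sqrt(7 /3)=sqrt(21) /3+ 1202 /425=4.36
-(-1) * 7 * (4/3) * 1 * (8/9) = 224/27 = 8.30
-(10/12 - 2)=7/6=1.17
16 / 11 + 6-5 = 27 / 11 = 2.45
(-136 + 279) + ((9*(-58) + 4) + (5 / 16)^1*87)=-5565 / 16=-347.81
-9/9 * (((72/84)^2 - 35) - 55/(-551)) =922434/26999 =34.17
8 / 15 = 0.53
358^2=128164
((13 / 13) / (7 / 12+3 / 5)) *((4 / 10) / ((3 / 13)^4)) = 228488 / 1917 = 119.19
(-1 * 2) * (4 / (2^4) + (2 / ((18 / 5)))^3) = -0.84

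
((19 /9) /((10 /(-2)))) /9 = -19 /405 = -0.05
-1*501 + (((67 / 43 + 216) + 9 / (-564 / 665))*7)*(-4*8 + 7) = -296817209 / 8084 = -36716.63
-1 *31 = -31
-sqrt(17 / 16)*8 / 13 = -2*sqrt(17) / 13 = -0.63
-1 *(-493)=493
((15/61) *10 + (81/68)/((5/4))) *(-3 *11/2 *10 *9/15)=-1751409/5185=-337.78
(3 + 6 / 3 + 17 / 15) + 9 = 227 / 15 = 15.13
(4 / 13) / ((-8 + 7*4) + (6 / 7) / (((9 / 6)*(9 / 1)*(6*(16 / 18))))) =336 / 21853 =0.02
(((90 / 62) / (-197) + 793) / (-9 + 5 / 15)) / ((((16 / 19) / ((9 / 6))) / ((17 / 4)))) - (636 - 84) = -12648469017 / 10162048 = -1244.68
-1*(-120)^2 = -14400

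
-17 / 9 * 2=-34 / 9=-3.78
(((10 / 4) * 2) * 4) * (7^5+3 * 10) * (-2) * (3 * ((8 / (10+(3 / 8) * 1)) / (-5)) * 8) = 206893056 / 83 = 2492687.42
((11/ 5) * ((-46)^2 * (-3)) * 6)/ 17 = -418968/ 85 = -4929.04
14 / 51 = 0.27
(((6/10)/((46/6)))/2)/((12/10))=3/92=0.03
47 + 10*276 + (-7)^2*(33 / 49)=2840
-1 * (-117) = 117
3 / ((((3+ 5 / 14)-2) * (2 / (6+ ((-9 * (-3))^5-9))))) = 301326984 / 19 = 15859314.95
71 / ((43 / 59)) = 4189 / 43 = 97.42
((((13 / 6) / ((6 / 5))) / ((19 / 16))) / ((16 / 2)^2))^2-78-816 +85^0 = -6684722303 / 7485696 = -893.00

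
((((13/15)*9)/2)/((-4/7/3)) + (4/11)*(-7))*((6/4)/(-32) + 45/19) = -28594167/535040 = -53.44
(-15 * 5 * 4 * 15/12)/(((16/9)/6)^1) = -10125/8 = -1265.62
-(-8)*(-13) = -104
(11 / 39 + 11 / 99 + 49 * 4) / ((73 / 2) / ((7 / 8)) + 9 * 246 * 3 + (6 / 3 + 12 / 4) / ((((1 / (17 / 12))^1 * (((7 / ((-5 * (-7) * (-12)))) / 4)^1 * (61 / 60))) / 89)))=-4905803 / 3550485159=-0.00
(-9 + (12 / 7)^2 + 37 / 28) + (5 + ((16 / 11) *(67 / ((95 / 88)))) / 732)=1306859 / 3407460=0.38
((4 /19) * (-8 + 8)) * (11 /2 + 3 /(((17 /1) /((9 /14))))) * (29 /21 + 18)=0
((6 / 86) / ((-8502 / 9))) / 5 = -0.00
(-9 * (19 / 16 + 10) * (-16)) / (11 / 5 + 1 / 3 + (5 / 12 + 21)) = 32220 / 479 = 67.27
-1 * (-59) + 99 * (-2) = -139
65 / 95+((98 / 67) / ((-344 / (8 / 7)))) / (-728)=1947575 / 2846428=0.68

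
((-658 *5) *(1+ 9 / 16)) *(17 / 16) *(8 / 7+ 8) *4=-199750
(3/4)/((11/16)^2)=192/121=1.59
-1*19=-19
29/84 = 0.35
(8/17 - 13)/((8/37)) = -7881/136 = -57.95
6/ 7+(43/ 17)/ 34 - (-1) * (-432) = -1744103/ 4046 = -431.07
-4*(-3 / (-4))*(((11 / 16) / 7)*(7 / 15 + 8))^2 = -1951609 / 940800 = -2.07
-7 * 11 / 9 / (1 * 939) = -77 / 8451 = -0.01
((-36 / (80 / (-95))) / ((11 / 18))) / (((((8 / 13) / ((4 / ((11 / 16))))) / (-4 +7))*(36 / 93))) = 5125.76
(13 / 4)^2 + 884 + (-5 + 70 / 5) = 14457 / 16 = 903.56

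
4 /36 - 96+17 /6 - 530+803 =3239 /18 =179.94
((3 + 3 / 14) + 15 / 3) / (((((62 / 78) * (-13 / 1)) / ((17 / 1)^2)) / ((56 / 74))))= -199410 / 1147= -173.85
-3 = -3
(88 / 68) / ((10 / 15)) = 33 / 17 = 1.94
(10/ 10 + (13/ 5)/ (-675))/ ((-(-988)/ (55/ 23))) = 18491/ 7669350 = 0.00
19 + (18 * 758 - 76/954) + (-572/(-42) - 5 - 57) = 45458947/3339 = 13614.54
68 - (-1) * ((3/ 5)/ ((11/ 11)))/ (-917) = 311777/ 4585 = 68.00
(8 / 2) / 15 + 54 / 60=7 / 6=1.17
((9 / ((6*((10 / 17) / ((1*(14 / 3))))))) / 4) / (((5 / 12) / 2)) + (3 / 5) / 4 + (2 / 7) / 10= 10121 / 700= 14.46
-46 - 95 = -141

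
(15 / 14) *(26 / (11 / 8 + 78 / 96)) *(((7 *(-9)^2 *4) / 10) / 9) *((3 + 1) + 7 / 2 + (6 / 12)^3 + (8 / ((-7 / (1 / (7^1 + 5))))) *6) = 110916 / 49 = 2263.59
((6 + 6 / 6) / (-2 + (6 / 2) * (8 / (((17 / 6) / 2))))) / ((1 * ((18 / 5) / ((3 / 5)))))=119 / 1524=0.08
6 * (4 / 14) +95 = 677 / 7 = 96.71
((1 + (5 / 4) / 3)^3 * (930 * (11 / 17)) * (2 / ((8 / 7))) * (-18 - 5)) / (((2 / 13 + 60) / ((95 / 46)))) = -250575325 / 105984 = -2364.28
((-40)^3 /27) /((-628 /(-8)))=-128000 /4239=-30.20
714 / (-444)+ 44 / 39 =-1385 / 2886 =-0.48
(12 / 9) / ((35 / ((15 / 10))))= 2 / 35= 0.06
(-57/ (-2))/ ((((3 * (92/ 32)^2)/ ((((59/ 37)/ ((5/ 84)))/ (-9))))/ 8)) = -8035328/ 293595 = -27.37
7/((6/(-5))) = -35/6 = -5.83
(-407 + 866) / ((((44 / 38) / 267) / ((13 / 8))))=30270591 / 176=171991.99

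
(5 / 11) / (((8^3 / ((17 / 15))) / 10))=85 / 8448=0.01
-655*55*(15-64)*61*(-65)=-6999117125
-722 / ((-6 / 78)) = 9386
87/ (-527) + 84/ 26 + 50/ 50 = 27854/ 6851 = 4.07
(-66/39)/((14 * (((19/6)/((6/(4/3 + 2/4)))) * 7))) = -0.02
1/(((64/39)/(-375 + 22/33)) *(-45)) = 14599/2880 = 5.07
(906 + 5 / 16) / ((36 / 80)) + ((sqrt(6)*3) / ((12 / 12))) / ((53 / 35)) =105*sqrt(6) / 53 + 72505 / 36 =2018.88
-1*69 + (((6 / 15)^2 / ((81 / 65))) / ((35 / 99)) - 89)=-248278 / 1575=-157.64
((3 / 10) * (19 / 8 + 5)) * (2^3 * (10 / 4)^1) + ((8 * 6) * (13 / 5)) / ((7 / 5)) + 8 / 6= 11317 / 84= 134.73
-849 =-849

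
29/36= 0.81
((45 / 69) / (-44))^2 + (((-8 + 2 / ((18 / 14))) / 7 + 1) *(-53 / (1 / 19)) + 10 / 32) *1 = -2568194015 / 32260536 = -79.61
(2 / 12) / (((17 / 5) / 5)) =25 / 102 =0.25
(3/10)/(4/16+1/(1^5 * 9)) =0.83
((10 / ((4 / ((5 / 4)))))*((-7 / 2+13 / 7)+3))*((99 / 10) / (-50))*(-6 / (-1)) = -5643 / 1120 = -5.04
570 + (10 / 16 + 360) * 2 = 1291.25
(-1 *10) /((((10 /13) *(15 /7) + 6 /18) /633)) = -1728090 /541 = -3194.25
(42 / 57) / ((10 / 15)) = 21 / 19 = 1.11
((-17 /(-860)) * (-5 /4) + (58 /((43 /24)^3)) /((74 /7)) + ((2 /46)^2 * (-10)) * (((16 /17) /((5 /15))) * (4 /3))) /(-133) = -51886600789 /8042392560848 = -0.01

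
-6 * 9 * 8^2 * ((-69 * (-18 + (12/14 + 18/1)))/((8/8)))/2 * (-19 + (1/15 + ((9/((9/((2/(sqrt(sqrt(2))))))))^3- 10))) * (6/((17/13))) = -1153211904/85 + 223202304 * 2^(1/4)/119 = -11336663.01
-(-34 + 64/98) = 1634/49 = 33.35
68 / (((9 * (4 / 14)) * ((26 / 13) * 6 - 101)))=-238 / 801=-0.30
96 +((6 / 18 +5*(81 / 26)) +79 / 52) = 17695 / 156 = 113.43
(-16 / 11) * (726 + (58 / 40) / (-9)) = -522604 / 495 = -1055.77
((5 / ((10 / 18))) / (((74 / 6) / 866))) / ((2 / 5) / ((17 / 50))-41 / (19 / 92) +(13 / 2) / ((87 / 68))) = -328528791 / 99954797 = -3.29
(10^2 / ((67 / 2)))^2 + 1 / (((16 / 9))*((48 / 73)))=11223091 / 1149184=9.77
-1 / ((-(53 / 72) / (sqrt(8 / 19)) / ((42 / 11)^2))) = 254016 * sqrt(38) / 121847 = 12.85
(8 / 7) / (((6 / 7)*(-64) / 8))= -1 / 6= -0.17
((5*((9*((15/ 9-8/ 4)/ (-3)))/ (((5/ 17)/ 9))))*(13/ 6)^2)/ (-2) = -2873/ 8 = -359.12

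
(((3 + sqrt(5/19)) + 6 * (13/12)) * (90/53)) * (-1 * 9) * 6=-46170/53 - 4860 * sqrt(95)/1007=-918.17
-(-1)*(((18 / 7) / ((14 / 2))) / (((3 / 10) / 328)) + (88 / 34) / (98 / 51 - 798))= 401.63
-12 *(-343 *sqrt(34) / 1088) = 1029 *sqrt(34) / 272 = 22.06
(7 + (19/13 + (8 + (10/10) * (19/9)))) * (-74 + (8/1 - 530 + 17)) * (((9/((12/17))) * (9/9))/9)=-7129613/468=-15234.22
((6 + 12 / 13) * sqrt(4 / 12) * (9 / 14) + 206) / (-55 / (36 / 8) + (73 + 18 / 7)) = 1215 * sqrt(3) / 51883 + 12978 / 3991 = 3.29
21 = 21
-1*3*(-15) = 45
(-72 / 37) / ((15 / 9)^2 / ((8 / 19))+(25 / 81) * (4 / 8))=-46656 / 161875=-0.29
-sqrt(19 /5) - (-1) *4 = 4 - sqrt(95) /5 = 2.05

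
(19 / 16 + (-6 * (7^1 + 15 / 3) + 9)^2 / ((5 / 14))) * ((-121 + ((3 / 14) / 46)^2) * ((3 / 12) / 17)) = -2624723907241 / 132715520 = -19777.07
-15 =-15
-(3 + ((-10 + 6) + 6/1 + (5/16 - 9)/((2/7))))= 813/32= 25.41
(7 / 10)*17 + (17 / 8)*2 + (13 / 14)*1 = 2391 / 140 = 17.08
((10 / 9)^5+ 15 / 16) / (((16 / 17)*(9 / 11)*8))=464832445 / 1088391168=0.43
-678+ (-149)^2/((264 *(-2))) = -380185/528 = -720.05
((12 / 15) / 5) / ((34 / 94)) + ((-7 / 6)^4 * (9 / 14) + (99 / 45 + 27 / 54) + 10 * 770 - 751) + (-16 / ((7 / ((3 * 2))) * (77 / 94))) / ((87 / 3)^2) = 385796234321101 / 55483797600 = 6953.31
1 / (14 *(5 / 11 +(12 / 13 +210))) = 143 / 423178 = 0.00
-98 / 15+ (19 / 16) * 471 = 132667 / 240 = 552.78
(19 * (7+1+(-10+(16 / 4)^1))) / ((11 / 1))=38 / 11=3.45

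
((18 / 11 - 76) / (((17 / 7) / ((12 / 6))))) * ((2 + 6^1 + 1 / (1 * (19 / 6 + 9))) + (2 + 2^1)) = -10100664 / 13651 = -739.92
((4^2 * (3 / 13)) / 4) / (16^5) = 3 / 3407872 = 0.00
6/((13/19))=114/13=8.77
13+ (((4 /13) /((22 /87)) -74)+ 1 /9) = -76798 /1287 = -59.67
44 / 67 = 0.66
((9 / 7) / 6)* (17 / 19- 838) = -47715 / 266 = -179.38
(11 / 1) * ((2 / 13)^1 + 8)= 89.69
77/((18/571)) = 43967/18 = 2442.61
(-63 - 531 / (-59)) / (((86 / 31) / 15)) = -12555 / 43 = -291.98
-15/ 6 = -5/ 2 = -2.50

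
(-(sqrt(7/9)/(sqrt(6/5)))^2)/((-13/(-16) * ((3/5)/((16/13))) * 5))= -4480/13689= -0.33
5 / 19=0.26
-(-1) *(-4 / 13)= -4 / 13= -0.31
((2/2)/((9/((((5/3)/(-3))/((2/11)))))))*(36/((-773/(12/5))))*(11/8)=121/2319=0.05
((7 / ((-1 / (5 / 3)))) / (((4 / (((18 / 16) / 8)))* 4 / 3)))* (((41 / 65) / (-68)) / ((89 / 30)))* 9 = 348705 / 40282112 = 0.01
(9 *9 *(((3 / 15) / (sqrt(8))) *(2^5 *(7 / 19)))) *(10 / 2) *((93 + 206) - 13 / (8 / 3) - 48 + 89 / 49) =7872633 *sqrt(2) / 133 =83711.16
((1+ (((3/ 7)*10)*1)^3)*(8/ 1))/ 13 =218744/ 4459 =49.06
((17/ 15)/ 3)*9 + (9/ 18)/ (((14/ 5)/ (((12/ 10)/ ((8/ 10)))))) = 1027/ 280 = 3.67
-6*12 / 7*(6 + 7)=-936 / 7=-133.71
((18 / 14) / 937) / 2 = 9 / 13118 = 0.00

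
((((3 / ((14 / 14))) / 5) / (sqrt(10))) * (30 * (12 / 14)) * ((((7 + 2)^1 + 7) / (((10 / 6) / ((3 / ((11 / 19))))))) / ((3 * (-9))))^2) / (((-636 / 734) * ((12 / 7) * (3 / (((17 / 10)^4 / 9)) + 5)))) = -708188590528 * sqrt(10) / 1653604074375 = -1.35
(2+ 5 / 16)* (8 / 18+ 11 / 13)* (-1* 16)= -5587 / 117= -47.75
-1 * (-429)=429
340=340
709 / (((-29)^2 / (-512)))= -363008 / 841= -431.64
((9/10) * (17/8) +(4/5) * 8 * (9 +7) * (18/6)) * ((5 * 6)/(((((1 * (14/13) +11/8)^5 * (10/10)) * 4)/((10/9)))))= 6268043671552/215640781875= 29.07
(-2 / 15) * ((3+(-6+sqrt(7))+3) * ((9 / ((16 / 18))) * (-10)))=27 * sqrt(7) / 2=35.72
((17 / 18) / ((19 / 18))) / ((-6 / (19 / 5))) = -17 / 30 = -0.57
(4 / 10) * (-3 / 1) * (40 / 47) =-48 / 47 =-1.02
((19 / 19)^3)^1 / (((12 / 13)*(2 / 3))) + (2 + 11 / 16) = 69 / 16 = 4.31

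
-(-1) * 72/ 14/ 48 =3/ 28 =0.11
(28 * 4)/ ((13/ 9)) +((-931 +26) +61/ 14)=-149805/ 182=-823.10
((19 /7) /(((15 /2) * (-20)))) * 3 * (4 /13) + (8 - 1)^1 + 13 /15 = 53576 /6825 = 7.85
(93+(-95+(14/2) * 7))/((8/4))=47/2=23.50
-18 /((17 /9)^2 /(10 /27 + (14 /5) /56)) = -6129 /2890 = -2.12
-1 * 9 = -9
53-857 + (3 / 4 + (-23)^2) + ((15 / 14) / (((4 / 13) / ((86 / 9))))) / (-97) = -559346 / 2037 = -274.59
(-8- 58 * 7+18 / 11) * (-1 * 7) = 31752 / 11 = 2886.55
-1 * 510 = -510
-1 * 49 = -49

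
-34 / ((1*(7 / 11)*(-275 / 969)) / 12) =395352 / 175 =2259.15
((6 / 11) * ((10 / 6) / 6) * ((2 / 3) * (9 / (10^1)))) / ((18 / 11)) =1 / 18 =0.06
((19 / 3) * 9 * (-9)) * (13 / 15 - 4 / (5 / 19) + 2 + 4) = 4275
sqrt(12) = 2 * sqrt(3) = 3.46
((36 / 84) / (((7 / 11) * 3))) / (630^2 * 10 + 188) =11 / 194490212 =0.00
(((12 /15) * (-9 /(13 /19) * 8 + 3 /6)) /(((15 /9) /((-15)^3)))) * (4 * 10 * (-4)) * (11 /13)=-3881908800 /169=-22969874.56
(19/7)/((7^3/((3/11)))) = 57/26411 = 0.00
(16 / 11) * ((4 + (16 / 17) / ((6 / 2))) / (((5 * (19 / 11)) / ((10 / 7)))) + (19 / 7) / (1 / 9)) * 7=2728624 / 10659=255.99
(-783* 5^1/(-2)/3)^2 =1703025/4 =425756.25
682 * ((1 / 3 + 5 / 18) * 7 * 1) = 26257 / 9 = 2917.44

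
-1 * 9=-9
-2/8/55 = -1/220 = -0.00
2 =2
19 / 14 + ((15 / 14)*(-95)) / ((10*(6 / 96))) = -323 / 2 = -161.50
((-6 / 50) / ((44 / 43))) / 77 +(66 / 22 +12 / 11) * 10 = 3464871 / 84700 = 40.91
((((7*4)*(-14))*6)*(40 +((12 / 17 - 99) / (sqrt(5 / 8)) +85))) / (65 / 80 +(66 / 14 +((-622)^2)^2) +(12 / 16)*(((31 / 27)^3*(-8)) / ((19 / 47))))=-4104771552000 / 2089792663016140721 +109745172214272*sqrt(10) / 177632376356371961285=-0.00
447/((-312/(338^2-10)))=-8510433/52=-163662.17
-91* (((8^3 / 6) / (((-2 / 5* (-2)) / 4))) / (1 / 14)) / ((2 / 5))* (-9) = 12230400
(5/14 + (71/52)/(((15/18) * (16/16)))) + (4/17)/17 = 264232/131495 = 2.01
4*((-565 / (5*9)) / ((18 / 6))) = -452 / 27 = -16.74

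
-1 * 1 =-1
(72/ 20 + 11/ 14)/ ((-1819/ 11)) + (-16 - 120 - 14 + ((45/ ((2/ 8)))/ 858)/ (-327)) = -297757817099/ 1984692710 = -150.03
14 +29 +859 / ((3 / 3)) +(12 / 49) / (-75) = 1104946 / 1225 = 902.00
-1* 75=-75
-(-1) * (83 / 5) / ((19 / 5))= 83 / 19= 4.37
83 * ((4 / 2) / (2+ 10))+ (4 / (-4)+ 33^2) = 6611 / 6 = 1101.83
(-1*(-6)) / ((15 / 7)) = 14 / 5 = 2.80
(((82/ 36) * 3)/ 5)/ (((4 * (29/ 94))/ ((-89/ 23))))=-171503/ 40020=-4.29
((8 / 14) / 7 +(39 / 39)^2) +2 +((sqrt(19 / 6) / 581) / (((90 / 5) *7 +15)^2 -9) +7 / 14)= sqrt(114) / 69273792 +351 / 98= 3.58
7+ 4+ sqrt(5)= sqrt(5)+ 11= 13.24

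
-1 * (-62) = 62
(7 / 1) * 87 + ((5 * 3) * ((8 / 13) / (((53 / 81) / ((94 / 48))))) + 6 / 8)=1756611 / 2756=637.38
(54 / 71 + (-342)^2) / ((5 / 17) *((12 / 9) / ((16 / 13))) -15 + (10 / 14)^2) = -8253.71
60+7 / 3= 187 / 3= 62.33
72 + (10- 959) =-877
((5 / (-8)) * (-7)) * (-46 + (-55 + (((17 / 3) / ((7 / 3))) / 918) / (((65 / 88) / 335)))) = -1226045 / 2808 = -436.63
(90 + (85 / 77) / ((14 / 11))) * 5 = 44525 / 98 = 454.34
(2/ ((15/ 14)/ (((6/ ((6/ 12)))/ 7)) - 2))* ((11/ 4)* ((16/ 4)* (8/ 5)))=-128/ 5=-25.60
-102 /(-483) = 34 /161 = 0.21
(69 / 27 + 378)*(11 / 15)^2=16577 / 81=204.65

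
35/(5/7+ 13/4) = 980/111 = 8.83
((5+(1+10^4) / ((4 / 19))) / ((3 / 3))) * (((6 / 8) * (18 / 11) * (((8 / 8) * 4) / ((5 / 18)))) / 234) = 5131053 / 1430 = 3588.15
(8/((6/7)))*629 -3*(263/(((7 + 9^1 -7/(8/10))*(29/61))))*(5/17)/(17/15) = 4237262888/729147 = 5811.26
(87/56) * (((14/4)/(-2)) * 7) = -609/32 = -19.03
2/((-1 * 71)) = -2/71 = -0.03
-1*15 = -15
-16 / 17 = -0.94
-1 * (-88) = 88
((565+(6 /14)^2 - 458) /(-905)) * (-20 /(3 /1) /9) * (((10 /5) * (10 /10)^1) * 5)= 210080 /239463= 0.88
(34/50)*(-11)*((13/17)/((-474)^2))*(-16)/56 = 143/19659150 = 0.00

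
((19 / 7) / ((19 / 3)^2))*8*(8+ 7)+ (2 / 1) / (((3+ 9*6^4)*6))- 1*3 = 23835814 / 4655133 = 5.12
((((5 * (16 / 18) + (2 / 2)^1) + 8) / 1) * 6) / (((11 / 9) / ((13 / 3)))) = 286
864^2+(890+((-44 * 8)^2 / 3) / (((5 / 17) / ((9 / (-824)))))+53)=384141197 / 515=745905.24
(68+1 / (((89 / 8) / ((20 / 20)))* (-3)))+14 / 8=74461 / 1068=69.72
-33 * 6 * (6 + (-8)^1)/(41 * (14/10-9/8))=1440/41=35.12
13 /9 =1.44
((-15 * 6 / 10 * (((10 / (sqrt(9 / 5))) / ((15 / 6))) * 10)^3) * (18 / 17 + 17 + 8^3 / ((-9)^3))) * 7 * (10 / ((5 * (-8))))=120455440000 * sqrt(5) / 37179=7244588.40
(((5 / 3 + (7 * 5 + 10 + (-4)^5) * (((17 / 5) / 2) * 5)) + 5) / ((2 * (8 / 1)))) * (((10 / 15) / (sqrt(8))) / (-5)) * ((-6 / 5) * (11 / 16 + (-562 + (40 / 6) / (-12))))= 16517.45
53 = 53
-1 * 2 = -2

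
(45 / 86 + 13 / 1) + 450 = 39863 / 86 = 463.52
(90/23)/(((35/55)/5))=4950/161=30.75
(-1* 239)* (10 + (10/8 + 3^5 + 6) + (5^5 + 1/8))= -6472837/8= -809104.62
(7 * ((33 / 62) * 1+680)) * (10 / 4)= 1476755 / 124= 11909.31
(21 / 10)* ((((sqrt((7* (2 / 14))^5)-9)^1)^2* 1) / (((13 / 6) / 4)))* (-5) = -16128 / 13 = -1240.62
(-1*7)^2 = 49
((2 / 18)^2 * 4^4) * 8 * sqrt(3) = 2048 * sqrt(3) / 81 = 43.79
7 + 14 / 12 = 49 / 6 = 8.17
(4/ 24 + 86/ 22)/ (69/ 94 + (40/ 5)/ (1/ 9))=0.06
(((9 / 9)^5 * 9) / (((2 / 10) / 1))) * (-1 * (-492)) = 22140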